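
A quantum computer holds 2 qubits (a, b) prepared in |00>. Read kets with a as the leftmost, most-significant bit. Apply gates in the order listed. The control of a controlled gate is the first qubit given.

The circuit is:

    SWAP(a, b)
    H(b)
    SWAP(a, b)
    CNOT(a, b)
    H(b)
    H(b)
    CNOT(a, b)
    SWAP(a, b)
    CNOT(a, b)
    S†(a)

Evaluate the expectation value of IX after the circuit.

The observable IX averages to 1. Key observation: the block from step 3 through step 8 cancels to the identity and can be dropped.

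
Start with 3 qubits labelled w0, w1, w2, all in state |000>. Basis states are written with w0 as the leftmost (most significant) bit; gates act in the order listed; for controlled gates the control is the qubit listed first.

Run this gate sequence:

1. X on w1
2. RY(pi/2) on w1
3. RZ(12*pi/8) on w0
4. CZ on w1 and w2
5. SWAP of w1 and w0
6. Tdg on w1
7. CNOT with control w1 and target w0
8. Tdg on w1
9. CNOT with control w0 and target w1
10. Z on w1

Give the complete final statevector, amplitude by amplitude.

The resulting statevector has amplitude sqrt(2)*exp(I*pi/4)/2 on |000>, sqrt(2)*exp(I*pi/4)/2 on |110>, and 0 on every other basis state.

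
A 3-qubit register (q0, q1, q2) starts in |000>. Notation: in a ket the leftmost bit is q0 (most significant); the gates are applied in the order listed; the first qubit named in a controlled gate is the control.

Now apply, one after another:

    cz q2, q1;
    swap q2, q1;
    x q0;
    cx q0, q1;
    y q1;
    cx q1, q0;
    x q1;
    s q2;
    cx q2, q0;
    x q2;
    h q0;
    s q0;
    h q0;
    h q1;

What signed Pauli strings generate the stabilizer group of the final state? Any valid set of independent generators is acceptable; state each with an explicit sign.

One valid set of independent stabilizer generators is +YII, -IXI, -IIZ (any independent generating set of the same group is equally correct).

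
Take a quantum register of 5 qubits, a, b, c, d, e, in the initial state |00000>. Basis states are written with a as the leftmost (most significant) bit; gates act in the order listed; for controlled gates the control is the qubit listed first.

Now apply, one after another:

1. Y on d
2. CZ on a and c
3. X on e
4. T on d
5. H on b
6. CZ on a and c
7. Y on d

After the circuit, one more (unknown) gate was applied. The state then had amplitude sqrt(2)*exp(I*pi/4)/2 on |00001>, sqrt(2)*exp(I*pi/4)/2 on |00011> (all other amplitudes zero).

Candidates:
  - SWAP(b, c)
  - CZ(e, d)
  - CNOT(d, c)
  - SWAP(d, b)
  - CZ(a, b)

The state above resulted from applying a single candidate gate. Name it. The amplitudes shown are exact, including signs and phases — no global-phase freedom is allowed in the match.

The applied gate was SWAP(d, b).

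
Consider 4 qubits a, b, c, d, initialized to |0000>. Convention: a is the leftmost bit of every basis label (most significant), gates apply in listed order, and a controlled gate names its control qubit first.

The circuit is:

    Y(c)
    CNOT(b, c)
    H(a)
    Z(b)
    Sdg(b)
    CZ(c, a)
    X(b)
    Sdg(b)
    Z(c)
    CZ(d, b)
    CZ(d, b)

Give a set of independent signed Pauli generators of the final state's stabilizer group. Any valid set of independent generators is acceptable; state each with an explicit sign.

One valid set of independent stabilizer generators is -XIII, -IZII, -IIZI, +IIIZ (any independent generating set of the same group is equally correct). Key observation: gates 10-11 undo each other exactly, leaving only the rest of the circuit to track.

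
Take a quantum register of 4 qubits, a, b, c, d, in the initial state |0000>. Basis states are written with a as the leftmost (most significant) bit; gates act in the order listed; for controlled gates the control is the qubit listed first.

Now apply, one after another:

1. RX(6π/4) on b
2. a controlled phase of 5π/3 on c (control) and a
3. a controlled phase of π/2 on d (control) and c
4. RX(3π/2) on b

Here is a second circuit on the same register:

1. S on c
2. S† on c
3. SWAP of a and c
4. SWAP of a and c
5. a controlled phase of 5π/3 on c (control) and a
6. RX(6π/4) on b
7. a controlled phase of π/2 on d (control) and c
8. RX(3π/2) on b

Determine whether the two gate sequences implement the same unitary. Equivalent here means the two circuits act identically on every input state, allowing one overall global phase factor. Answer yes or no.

Yes — the two circuits implement the same unitary up to a global phase.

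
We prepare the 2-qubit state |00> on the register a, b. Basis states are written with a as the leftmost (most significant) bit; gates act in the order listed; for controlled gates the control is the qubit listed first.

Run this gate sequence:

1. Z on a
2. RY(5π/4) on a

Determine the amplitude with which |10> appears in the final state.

The final state's coefficient on |10> equals sqrt(sqrt(2) + 2)/2.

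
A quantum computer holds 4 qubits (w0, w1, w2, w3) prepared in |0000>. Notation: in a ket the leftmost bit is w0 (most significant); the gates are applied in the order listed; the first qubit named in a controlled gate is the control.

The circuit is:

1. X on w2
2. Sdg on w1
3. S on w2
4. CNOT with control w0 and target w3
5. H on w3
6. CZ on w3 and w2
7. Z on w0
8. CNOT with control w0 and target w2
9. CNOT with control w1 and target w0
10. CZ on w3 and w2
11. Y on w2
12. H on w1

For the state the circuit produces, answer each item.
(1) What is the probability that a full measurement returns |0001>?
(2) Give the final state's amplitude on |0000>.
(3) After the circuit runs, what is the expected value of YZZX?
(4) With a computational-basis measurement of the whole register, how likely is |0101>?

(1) Outcome |0001> occurs with probability 1/4.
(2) The amplitude on |0000> is 1/2.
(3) The expectation value of YZZX is 0.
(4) The probability of measuring |0101> is 1/4.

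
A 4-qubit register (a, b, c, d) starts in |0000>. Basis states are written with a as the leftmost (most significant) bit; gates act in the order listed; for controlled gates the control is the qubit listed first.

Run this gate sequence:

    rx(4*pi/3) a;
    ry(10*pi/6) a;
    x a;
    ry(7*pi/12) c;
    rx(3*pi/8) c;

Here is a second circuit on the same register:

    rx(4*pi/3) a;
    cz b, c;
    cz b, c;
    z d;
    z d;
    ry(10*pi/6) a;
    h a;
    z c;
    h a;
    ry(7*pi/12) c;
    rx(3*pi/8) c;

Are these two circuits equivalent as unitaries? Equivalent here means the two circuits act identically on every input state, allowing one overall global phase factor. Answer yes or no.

No: there is an input state on which the two circuits produce genuinely different outputs (not merely differing by a phase).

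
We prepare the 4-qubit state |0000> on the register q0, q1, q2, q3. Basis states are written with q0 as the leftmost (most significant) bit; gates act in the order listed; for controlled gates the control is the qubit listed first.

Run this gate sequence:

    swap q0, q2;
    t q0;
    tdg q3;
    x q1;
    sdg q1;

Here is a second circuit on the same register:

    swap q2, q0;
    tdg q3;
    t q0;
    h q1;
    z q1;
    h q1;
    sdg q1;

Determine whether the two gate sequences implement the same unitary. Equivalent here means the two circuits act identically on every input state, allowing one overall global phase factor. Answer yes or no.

Yes, they are equivalent — the unitaries differ by at most a global phase.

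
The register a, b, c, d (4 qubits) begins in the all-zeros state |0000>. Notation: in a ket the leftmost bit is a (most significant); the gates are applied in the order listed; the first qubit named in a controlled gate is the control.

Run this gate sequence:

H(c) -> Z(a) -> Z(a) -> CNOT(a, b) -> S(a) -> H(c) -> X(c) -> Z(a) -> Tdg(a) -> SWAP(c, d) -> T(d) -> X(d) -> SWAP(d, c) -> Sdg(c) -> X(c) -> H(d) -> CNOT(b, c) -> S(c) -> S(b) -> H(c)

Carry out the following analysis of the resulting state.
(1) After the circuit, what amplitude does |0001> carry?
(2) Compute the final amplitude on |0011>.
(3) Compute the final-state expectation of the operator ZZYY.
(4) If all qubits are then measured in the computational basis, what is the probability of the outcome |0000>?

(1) The amplitude on |0001> is exp(3*I*pi/4)/2.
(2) The final state's coefficient on |0011> equals -exp(3*I*pi/4)/2.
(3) In the final state, ZZYY has expectation 0.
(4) The probability of measuring |0000> is 1/4.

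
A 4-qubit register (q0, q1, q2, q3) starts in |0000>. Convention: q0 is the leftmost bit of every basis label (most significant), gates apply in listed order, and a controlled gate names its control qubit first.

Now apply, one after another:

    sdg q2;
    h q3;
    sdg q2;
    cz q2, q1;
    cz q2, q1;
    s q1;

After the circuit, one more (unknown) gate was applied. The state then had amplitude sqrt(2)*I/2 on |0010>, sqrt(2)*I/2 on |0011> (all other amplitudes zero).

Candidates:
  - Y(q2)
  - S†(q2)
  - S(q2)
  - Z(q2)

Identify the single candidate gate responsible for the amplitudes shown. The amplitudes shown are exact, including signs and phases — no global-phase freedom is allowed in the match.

It was Y(q2) that produced the state shown. Key observation: steps 4-5 multiply out to the identity, so the circuit reduces to the remaining gates.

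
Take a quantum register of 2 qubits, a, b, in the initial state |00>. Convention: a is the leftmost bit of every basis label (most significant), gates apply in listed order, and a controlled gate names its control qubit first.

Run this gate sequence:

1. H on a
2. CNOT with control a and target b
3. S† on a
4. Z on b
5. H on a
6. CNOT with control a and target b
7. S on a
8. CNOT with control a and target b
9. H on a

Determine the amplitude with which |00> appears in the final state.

The amplitude on |00> is sqrt(2)*(1 + I)/4.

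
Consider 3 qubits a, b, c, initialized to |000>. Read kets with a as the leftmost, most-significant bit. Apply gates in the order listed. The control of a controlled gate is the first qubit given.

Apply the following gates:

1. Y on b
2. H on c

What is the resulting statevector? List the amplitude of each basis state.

After the circuit, the state carries amplitude sqrt(2)*I/2 on |010>, sqrt(2)*I/2 on |011>, and 0 on every other basis state.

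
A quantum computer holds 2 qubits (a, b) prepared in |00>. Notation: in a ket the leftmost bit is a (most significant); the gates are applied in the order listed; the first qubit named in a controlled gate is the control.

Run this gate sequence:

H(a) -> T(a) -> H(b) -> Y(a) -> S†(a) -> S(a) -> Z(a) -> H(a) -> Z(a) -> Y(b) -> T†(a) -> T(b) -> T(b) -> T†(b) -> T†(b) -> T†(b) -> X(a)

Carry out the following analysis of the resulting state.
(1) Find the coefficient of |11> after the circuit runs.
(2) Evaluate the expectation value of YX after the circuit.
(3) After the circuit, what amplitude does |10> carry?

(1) |11> carries amplitude sqrt(2)*(1 - exp(3*I*pi/4))/4 in the final state. Key observation: the block from step 12 through step 15 cancels to the identity and can be dropped.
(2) The observable YX averages to -sqrt(2)/4.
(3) The amplitude on |10> is sqrt(2)*(-1 - exp(I*pi/4))/4.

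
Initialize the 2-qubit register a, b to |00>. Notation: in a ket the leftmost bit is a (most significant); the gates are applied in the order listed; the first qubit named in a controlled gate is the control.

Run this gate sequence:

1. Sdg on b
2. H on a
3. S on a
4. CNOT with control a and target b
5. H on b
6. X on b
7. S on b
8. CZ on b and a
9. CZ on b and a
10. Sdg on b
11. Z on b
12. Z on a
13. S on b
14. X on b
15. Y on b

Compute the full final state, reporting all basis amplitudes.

The final amplitudes are -I/2 on |00>, 1/2 on |01>, 1/2 on |10>, -I/2 on |11>. Key observation: steps 7-10 multiply out to the identity, so the circuit reduces to the remaining gates.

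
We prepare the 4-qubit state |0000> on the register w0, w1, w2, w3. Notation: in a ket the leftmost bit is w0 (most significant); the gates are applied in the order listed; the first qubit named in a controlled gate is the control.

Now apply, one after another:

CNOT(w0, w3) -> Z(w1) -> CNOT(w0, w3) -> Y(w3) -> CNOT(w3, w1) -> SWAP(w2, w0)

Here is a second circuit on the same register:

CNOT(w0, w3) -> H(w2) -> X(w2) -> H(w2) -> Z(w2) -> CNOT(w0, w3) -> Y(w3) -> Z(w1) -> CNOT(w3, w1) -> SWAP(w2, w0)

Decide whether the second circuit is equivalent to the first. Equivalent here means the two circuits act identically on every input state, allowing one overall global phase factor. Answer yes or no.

Yes, they are equivalent — the unitaries differ by at most a global phase.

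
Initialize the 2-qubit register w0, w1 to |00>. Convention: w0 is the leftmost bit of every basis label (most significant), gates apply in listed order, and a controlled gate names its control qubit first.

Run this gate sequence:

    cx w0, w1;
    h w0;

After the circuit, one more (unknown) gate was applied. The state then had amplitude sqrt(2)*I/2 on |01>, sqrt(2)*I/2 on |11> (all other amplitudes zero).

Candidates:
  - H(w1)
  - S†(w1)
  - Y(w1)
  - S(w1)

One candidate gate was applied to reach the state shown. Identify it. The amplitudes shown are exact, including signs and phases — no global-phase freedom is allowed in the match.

It was Y(w1) that produced the state shown.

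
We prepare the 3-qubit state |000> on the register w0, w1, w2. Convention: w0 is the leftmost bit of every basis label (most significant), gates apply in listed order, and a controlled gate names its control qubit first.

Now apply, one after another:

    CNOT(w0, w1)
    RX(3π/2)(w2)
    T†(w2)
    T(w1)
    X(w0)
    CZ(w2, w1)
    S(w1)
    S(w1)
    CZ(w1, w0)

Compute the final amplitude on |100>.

The amplitude on |100> is -sqrt(2)/2.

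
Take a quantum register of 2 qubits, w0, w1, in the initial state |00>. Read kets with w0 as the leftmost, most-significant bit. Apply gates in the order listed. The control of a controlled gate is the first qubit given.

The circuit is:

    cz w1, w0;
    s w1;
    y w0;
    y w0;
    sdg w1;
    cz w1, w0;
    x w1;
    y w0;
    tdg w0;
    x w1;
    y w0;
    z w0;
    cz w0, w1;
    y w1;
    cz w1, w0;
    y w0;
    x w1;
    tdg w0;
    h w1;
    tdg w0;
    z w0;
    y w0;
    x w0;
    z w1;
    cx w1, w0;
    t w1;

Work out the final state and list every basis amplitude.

The resulting statevector has amplitude 0 on |00>, sqrt(2)/2 on |01>, sqrt(2)*exp(3*I*pi/4)/2 on |10>, 0 on |11>.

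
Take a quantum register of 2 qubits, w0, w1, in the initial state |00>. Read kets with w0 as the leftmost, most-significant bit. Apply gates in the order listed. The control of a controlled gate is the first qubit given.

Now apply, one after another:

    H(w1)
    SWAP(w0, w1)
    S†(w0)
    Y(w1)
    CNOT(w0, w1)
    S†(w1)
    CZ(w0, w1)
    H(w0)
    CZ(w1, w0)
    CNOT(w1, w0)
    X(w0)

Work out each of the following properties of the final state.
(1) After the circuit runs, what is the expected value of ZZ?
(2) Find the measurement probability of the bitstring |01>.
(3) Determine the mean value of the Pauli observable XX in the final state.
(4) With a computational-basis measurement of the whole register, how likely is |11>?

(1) The expectation value of ZZ is 0.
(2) The probability of measuring |01> is 1/4.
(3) The expectation value of XX is 1.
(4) The probability of measuring |11> is 1/4.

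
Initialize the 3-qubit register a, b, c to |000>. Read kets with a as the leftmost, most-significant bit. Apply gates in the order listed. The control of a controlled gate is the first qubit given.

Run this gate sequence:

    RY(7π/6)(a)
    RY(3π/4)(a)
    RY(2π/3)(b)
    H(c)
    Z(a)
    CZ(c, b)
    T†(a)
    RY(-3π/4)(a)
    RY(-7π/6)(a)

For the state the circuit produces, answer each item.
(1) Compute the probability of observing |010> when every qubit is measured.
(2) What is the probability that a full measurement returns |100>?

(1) A full measurement returns |010> with probability -3*sqrt(2)/64 + 3*sqrt(6)/128 + 3*sqrt(3)/64 + 9/32.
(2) Outcome |100> occurs with probability -sqrt(3)/64 - sqrt(6)/128 + sqrt(2)/64 + 1/32.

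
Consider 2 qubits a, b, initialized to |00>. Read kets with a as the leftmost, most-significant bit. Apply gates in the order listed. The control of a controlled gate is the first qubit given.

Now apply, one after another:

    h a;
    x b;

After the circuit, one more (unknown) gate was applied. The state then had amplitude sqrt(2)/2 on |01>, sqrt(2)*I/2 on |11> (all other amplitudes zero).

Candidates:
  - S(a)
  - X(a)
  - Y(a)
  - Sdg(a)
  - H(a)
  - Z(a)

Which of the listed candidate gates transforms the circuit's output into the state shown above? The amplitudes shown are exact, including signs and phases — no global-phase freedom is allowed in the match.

It was S(a) that produced the state shown.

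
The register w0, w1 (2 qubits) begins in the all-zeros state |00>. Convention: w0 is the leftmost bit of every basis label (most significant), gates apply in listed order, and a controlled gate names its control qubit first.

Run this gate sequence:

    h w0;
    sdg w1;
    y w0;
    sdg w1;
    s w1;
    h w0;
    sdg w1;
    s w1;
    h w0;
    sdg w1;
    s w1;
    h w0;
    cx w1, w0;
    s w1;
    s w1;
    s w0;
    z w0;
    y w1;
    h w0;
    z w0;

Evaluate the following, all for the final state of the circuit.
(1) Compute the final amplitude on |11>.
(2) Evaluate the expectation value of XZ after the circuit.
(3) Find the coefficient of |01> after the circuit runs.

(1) |11> carries amplitude -sqrt(2)*I/2 in the final state. Key observation: gates 4-11 undo each other exactly, leaving only the rest of the circuit to track.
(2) The observable XZ averages to -1.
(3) The final state's coefficient on |01> equals -sqrt(2)*I/2.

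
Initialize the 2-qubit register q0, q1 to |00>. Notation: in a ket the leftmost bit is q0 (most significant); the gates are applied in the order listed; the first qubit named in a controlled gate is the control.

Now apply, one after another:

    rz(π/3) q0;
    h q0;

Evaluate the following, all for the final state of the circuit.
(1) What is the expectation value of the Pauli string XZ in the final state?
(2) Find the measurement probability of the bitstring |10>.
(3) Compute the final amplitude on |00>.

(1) In the final state, XZ has expectation 1.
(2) A full measurement returns |10> with probability 1/2.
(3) The final state's coefficient on |00> equals -sqrt(2)*exp(5*I*pi/6)/2.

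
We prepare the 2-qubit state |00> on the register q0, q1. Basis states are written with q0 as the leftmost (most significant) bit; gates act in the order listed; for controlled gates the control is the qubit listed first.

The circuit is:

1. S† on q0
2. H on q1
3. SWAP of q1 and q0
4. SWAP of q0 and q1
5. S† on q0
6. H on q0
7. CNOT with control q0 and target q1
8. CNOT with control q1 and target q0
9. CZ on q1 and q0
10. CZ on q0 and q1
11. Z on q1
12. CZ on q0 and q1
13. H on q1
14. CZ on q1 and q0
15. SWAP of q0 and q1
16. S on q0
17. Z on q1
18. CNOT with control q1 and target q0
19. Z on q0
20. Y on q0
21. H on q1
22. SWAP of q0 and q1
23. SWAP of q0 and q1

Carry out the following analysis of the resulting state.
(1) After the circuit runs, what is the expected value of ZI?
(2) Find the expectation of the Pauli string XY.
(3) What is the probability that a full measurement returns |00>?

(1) In the final state, ZI has expectation 1.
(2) The observable XY averages to 0.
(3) A full measurement returns |00> with probability 1/2.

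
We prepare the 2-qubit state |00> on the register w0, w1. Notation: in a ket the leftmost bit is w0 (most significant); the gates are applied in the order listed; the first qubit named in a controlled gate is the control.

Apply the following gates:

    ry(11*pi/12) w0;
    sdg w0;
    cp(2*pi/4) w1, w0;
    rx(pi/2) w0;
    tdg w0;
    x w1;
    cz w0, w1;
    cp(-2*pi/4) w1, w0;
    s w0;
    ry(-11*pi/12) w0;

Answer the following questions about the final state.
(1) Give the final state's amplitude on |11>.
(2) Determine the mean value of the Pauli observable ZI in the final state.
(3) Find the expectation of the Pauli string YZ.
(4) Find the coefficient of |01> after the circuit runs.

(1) The amplitude on |11> is 1/4 + sqrt(2)/4 - exp(I*pi/4)/4 + sqrt(2)*exp(I*pi/4)/4.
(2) The expectation value of ZI is 1/4 - sqrt(2)/8.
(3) The expectation value of YZ is 1/4 + sqrt(3)/4.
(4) The final state's coefficient on |01> equals -sqrt(3)/4 + sqrt(2)/4 + sqrt(2)*exp(I*pi/4)/4 + sqrt(3)*exp(I*pi/4)/4.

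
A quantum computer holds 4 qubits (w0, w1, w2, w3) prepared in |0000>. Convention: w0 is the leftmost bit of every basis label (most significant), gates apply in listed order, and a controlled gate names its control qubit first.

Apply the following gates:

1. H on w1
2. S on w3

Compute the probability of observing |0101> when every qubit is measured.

A full measurement returns |0101> with probability 0.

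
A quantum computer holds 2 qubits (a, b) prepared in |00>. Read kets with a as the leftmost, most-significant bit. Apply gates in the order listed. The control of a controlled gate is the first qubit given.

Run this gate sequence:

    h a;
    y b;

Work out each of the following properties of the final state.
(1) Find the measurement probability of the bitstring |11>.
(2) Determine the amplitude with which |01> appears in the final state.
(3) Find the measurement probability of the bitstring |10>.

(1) The probability of measuring |11> is 1/2.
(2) The amplitude on |01> is sqrt(2)*I/2.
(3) The probability of measuring |10> is 0.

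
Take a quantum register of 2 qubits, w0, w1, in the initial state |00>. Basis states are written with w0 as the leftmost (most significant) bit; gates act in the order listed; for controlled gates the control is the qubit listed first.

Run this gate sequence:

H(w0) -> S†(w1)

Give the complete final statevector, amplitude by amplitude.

The resulting statevector has amplitude sqrt(2)/2 on |00>, 0 on |01>, sqrt(2)/2 on |10>, 0 on |11>.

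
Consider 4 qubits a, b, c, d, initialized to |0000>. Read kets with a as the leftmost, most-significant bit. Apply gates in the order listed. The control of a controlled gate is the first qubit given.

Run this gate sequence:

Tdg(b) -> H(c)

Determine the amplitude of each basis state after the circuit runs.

The final amplitudes are sqrt(2)/2 on |0000>, sqrt(2)/2 on |0010>, and 0 on every other basis state.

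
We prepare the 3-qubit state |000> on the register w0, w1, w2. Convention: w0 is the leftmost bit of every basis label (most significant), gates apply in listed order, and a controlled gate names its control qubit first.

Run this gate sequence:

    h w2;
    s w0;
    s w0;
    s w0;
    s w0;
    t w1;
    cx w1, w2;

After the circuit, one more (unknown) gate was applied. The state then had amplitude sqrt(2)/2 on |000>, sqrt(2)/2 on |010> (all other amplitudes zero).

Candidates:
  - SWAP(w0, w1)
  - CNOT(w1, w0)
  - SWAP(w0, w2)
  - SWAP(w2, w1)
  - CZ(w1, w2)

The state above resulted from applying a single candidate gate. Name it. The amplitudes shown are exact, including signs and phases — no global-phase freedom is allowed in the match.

The unique candidate consistent with the amplitudes is SWAP(w2, w1).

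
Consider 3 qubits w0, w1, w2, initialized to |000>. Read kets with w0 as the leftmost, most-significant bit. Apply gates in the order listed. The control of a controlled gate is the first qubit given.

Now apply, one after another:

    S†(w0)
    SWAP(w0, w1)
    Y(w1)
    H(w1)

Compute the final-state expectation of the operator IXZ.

The observable IXZ averages to -1.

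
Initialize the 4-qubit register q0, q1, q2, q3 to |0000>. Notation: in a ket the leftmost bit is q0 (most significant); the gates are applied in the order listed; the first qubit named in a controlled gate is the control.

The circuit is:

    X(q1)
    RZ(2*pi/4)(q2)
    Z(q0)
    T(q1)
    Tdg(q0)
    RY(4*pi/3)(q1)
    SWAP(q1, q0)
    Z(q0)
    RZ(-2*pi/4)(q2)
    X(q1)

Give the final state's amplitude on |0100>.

The amplitude on |0100> is -sqrt(3)*exp(I*pi/4)/2.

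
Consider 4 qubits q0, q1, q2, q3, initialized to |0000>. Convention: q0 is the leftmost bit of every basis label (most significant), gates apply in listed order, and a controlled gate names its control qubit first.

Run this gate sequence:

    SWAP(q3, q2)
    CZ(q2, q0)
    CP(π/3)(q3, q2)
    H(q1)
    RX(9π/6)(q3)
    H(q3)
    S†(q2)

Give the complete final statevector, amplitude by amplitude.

The resulting statevector has amplitude sqrt(2)*(-1 - I)/4 on |0000>, sqrt(2)*(-1 + I)/4 on |0001>, sqrt(2)*(-1 - I)/4 on |0100>, sqrt(2)*(-1 + I)/4 on |0101>, and 0 on every other basis state.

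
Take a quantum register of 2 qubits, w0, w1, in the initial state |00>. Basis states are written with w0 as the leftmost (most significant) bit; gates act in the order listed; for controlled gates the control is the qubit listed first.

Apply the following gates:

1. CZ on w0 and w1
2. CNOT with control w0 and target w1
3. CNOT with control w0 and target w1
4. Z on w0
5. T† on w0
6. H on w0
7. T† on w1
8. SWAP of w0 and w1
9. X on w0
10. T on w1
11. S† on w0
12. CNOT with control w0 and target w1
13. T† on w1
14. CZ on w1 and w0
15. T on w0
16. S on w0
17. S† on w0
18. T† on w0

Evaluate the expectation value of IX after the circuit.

In the final state, IX has expectation 0. Key observation: gates 2-3 undo each other exactly, leaving only the rest of the circuit to track.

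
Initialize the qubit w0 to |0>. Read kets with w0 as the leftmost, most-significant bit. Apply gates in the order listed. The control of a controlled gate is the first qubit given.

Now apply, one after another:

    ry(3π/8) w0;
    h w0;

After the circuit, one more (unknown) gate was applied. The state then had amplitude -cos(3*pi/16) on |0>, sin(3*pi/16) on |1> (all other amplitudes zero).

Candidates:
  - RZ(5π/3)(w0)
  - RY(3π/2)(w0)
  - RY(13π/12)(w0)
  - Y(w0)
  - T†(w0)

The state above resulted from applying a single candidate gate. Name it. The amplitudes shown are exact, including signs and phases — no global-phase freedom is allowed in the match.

It was RY(3π/2)(w0) that produced the state shown.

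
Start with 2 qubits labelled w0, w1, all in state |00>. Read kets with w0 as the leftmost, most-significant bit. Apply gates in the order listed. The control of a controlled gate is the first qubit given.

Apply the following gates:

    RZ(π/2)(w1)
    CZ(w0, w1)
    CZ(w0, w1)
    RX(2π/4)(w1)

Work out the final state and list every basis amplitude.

The final amplitudes are -sqrt(2)*exp(3*I*pi/4)/2 on |00>, -sqrt(2)*exp(I*pi/4)/2 on |01>, 0 on |10>, 0 on |11>.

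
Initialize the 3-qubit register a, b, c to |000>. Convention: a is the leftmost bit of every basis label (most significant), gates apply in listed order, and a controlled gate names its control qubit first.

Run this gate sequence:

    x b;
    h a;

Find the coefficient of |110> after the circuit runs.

The final state's coefficient on |110> equals sqrt(2)/2.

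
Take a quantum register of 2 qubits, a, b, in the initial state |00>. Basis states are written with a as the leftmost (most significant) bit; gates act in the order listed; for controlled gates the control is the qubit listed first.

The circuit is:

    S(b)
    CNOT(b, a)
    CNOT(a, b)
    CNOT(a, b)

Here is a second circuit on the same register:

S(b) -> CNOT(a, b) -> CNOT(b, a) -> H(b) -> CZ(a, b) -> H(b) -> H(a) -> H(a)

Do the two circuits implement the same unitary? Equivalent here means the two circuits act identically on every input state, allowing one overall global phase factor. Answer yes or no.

No, they are not equivalent — no single phase factor reconciles the two unitaries.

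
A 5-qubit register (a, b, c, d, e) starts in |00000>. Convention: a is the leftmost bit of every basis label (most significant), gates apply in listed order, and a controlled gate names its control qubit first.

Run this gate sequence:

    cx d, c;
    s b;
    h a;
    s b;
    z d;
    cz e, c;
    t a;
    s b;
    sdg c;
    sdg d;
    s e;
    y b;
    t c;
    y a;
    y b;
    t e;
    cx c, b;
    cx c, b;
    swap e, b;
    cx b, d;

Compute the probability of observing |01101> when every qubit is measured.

Outcome |01101> occurs with probability 0.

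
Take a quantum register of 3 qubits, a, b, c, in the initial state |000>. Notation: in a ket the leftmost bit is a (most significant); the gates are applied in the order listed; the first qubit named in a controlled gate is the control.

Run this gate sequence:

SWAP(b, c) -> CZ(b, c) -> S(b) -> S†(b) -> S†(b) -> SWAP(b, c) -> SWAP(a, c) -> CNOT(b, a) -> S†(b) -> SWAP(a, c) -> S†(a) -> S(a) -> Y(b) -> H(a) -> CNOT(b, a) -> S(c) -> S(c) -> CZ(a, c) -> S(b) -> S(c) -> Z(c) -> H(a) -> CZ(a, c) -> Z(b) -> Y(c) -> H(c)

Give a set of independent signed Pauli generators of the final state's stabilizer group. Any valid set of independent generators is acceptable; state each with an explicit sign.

The final state is stabilized by the group generated by -IIX, +ZII, -IZI; other independent generating sets are equally valid.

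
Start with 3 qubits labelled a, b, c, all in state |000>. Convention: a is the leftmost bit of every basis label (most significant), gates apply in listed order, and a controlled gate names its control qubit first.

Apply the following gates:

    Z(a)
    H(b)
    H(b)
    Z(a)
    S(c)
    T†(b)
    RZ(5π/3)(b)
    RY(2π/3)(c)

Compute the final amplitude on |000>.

The amplitude on |000> is -exp(I*pi/6)/2. Key observation: gates 1-4 undo each other exactly, leaving only the rest of the circuit to track.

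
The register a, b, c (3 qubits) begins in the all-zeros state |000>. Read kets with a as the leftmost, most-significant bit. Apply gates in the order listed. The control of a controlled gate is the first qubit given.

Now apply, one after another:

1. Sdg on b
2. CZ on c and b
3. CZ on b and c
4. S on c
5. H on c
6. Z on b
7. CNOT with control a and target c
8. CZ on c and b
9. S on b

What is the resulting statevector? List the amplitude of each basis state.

The resulting statevector has amplitude sqrt(2)/2 on |000>, sqrt(2)/2 on |001>, and 0 on every other basis state.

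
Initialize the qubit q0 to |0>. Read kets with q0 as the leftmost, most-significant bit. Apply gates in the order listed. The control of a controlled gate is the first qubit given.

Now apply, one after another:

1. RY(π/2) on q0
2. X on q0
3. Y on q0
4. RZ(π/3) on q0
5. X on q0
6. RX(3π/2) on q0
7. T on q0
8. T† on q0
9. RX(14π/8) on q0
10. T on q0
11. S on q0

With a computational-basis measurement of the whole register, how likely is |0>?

A full measurement returns |0> with probability 1/2 - sqrt(6)/8.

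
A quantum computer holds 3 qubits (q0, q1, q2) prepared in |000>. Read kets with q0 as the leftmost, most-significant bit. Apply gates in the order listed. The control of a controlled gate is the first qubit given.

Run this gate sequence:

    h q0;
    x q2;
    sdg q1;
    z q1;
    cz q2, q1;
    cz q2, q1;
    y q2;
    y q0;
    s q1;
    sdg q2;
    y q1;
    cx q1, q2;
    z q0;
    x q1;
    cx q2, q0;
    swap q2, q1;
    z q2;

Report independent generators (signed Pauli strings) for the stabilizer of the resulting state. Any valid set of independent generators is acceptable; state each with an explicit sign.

The stabilizer group can be generated by +XII, -IZI, +IIZ, among other valid generating sets. Key observation: steps 5-6 multiply out to the identity, so the circuit reduces to the remaining gates.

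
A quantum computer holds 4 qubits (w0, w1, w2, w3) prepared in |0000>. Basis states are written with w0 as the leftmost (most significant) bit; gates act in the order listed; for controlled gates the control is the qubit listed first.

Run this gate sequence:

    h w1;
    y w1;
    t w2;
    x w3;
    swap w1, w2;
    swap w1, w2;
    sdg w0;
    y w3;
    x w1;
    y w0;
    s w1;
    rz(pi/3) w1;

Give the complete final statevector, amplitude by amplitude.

The final amplitudes are sqrt(2)*exp(I*pi/3)/2 on |1000>, sqrt(2)*exp(I*pi/6)/2 on |1100>, and 0 on every other basis state. Key observation: the block from step 5 through step 6 cancels to the identity and can be dropped.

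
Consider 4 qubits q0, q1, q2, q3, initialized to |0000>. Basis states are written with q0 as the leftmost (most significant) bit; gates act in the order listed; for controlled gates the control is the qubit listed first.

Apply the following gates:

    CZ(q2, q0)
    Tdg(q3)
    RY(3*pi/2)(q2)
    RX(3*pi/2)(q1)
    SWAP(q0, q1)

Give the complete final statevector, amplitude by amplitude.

After the circuit, the state carries amplitude 1/2 on |0000>, -1/2 on |0010>, I/2 on |1000>, -I/2 on |1010>, and 0 on every other basis state.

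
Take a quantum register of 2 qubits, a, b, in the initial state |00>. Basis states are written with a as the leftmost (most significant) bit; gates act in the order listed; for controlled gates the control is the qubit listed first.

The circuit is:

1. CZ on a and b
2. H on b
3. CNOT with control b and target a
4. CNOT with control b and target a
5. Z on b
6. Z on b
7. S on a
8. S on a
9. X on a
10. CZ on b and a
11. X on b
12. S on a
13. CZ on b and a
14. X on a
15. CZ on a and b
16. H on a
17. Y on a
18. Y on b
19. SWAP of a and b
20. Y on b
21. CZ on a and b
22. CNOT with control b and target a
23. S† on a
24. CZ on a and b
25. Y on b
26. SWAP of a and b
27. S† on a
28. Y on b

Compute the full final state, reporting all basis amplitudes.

After the circuit, the state carries amplitude I/2 on |00>, -1/2 on |01>, -1/2 on |10>, -I/2 on |11>. Key observation: steps 3-4 multiply out to the identity, so the circuit reduces to the remaining gates.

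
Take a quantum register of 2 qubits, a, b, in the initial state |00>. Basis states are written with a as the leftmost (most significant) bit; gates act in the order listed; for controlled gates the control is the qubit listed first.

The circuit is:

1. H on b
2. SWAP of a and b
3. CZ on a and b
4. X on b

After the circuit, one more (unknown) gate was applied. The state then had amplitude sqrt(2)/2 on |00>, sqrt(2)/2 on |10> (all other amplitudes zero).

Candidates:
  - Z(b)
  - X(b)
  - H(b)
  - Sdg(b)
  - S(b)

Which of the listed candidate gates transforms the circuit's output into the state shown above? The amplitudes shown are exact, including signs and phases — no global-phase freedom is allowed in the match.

It was X(b) that produced the state shown.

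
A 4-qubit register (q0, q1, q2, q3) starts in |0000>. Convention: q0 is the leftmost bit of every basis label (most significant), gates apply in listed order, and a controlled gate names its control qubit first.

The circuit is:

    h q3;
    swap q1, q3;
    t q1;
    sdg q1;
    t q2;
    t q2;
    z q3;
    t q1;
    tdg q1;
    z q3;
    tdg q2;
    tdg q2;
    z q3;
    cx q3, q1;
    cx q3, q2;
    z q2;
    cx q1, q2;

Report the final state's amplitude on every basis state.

The final amplitudes are sqrt(2)/2 on |0000>, -sqrt(2)*exp(3*I*pi/4)/2 on |0110>, and 0 on every other basis state. Key observation: the block from step 5 through step 12 cancels to the identity and can be dropped.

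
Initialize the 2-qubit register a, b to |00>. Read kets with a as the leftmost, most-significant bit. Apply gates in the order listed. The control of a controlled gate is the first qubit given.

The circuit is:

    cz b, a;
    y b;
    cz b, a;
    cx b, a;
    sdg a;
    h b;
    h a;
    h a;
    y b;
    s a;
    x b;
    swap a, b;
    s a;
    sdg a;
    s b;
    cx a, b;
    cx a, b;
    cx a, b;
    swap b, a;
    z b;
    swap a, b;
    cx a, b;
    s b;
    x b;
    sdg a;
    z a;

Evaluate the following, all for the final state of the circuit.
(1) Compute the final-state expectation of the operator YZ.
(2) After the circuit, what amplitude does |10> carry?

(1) In the final state, YZ has expectation -1.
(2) The amplitude on |10> is -sqrt(2)*I/2.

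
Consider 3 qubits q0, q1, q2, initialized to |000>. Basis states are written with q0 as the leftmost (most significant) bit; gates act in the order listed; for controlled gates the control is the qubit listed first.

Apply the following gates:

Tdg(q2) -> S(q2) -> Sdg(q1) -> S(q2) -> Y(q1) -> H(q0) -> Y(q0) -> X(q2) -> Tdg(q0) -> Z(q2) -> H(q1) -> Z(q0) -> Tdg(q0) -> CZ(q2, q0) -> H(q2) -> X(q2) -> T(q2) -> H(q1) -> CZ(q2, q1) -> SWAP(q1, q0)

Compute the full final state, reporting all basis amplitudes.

After the circuit, the state carries amplitude 0 on |000>, 0 on |001>, 0 on |010>, 0 on |011>, 1/2 on |100>, exp(I*pi/4)/2 on |101>, I/2 on |110>, exp(3*I*pi/4)/2 on |111>.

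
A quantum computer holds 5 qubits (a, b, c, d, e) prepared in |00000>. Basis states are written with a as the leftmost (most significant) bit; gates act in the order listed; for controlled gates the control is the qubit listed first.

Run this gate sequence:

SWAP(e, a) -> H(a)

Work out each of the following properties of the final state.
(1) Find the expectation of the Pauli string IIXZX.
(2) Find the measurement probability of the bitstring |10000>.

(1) In the final state, IIXZX has expectation 0.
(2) The probability of measuring |10000> is 1/2.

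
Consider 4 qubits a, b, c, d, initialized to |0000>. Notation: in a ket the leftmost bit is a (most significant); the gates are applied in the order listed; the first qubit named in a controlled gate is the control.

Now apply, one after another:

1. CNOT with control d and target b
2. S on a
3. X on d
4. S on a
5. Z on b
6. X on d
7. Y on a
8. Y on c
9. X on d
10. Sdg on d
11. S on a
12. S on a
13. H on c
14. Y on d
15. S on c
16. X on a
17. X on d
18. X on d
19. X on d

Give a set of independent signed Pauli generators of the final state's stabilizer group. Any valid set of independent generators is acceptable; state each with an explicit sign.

The final state is stabilized by the group generated by -IIYI, +ZIII, +IZII, -IIIZ; other independent generating sets are equally valid. Key observation: steps 18-19 multiply out to the identity, so the circuit reduces to the remaining gates.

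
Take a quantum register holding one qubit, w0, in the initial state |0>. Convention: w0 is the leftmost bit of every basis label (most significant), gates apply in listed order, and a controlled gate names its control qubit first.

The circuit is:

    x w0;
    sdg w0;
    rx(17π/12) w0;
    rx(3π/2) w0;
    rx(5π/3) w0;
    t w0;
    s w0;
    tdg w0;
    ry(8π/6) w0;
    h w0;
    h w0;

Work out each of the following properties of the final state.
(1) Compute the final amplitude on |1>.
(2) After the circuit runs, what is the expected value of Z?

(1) The final state's coefficient on |1> equals -sqrt(6*sqrt(2) + 12)/8 - sqrt(2*sqrt(2) + 4)/8 - sqrt(12 - 6*sqrt(2))/8 + sqrt(4 - 2*sqrt(2))/8. Key observation: the block from step 10 through step 11 cancels to the identity and can be dropped.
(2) In the final state, Z has expectation -sqrt(6)/4 - sqrt(2)/4.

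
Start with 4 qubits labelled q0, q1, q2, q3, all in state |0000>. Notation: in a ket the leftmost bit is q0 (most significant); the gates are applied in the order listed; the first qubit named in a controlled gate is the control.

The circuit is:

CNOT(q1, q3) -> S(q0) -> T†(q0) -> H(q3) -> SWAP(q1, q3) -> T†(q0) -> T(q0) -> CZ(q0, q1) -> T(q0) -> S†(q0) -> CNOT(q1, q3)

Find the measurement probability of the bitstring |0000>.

A full measurement returns |0000> with probability 1/2.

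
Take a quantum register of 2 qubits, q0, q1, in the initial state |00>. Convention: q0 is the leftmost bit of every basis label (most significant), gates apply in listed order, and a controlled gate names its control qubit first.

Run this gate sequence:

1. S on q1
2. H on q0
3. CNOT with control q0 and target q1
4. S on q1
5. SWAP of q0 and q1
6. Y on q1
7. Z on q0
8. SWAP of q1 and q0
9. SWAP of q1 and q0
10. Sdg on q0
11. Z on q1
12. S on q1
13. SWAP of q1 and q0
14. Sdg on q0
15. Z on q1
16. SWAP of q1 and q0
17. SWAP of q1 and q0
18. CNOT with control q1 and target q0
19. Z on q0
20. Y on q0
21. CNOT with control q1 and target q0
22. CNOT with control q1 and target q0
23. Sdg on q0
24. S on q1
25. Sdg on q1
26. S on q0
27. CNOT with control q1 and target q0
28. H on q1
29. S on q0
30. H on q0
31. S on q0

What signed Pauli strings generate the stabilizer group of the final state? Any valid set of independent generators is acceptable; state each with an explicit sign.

The stabilizer group can be generated by +XZ, -ZY, among other valid generating sets. Key observation: steps 22-27 multiply out to the identity, so the circuit reduces to the remaining gates.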